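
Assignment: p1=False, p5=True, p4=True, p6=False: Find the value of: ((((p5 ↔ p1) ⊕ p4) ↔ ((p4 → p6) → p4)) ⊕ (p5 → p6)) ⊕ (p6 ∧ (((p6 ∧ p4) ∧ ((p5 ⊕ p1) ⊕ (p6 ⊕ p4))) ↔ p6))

p5 ↔ p1 = True ↔ False = False
(p5 ↔ p1) ⊕ p4 = False ⊕ True = True
p4 → p6 = True → False = False
(p4 → p6) → p4 = False → True = True
((p5 ↔ p1) ⊕ p4) ↔ ((p4 → p6) → p4) = True ↔ True = True
p5 → p6 = True → False = False
(((p5 ↔ p1) ⊕ p4) ↔ ((p4 → p6) → p4)) ⊕ (p5 → p6) = True ⊕ False = True
p6 ∧ p4 = False ∧ True = False
p5 ⊕ p1 = True ⊕ False = True
p6 ⊕ p4 = False ⊕ True = True
(p5 ⊕ p1) ⊕ (p6 ⊕ p4) = True ⊕ True = False
(p6 ∧ p4) ∧ ((p5 ⊕ p1) ⊕ (p6 ⊕ p4)) = False ∧ False = False
((p6 ∧ p4) ∧ ((p5 ⊕ p1) ⊕ (p6 ⊕ p4))) ↔ p6 = False ↔ False = True
p6 ∧ (((p6 ∧ p4) ∧ ((p5 ⊕ p1) ⊕ (p6 ⊕ p4))) ↔ p6) = False ∧ True = False
((((p5 ↔ p1) ⊕ p4) ↔ ((p4 → p6) → p4)) ⊕ (p5 → p6)) ⊕ (p6 ∧ (((p6 ∧ p4) ∧ ((p5 ⊕ p1) ⊕ (p6 ⊕ p4))) ↔ p6)) = True ⊕ False = True

True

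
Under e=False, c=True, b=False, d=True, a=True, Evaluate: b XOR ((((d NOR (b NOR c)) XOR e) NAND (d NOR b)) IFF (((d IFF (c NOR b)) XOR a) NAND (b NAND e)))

Substituting e=False, c=True, b=False, d=True, a=True:
b NOR c = False NOR True = False
d NOR (b NOR c) = True NOR False = False
(d NOR (b NOR c)) XOR e = False XOR False = False
d NOR b = True NOR False = False
((d NOR (b NOR c)) XOR e) NAND (d NOR b) = False NAND False = True
c NOR b = True NOR False = False
d IFF (c NOR b) = True IFF False = False
(d IFF (c NOR b)) XOR a = False XOR True = True
b NAND e = False NAND False = True
((d IFF (c NOR b)) XOR a) NAND (b NAND e) = True NAND True = False
(((d NOR (b NOR c)) XOR e) NAND (d NOR b)) IFF (((d IFF (c NOR b)) XOR a) NAND (b NAND e)) = True IFF False = False
b XOR ((((d NOR (b NOR c)) XOR e) NAND (d NOR b)) IFF (((d IFF (c NOR b)) XOR a) NAND (b NAND e))) = False XOR False = False

False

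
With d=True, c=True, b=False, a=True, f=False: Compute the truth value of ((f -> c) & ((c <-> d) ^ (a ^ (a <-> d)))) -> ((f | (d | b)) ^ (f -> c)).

f -> c = False -> True = True
c <-> d = True <-> True = True
a <-> d = True <-> True = True
a ^ (a <-> d) = True ^ True = False
(c <-> d) ^ (a ^ (a <-> d)) = True ^ False = True
(f -> c) & ((c <-> d) ^ (a ^ (a <-> d))) = True & True = True
d | b = True | False = True
f | (d | b) = False | True = True
f -> c = False -> True = True
(f | (d | b)) ^ (f -> c) = True ^ True = False
((f -> c) & ((c <-> d) ^ (a ^ (a <-> d)))) -> ((f | (d | b)) ^ (f -> c)) = True -> False = False

False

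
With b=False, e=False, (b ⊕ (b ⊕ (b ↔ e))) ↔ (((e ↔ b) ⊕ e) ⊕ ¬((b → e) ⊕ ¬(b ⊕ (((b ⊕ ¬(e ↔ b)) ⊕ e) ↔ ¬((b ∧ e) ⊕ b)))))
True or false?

False

b ↔ e = False ↔ False = True
b ⊕ (b ↔ e) = False ⊕ True = True
b ⊕ (b ⊕ (b ↔ e)) = False ⊕ True = True
e ↔ b = False ↔ False = True
(e ↔ b) ⊕ e = True ⊕ False = True
b → e = False → False = True
e ↔ b = False ↔ False = True
¬(e ↔ b) = ¬True = False
b ⊕ ¬(e ↔ b) = False ⊕ False = False
(b ⊕ ¬(e ↔ b)) ⊕ e = False ⊕ False = False
b ∧ e = False ∧ False = False
(b ∧ e) ⊕ b = False ⊕ False = False
¬((b ∧ e) ⊕ b) = ¬False = True
((b ⊕ ¬(e ↔ b)) ⊕ e) ↔ ¬((b ∧ e) ⊕ b) = False ↔ True = False
b ⊕ (((b ⊕ ¬(e ↔ b)) ⊕ e) ↔ ¬((b ∧ e) ⊕ b)) = False ⊕ False = False
¬(b ⊕ (((b ⊕ ¬(e ↔ b)) ⊕ e) ↔ ¬((b ∧ e) ⊕ b))) = ¬False = True
(b → e) ⊕ ¬(b ⊕ (((b ⊕ ¬(e ↔ b)) ⊕ e) ↔ ¬((b ∧ e) ⊕ b))) = True ⊕ True = False
¬((b → e) ⊕ ¬(b ⊕ (((b ⊕ ¬(e ↔ b)) ⊕ e) ↔ ¬((b ∧ e) ⊕ b)))) = ¬False = True
((e ↔ b) ⊕ e) ⊕ ¬((b → e) ⊕ ¬(b ⊕ (((b ⊕ ¬(e ↔ b)) ⊕ e) ↔ ¬((b ∧ e) ⊕ b)))) = True ⊕ True = False
(b ⊕ (b ⊕ (b ↔ e))) ↔ (((e ↔ b) ⊕ e) ⊕ ¬((b → e) ⊕ ¬(b ⊕ (((b ⊕ ¬(e ↔ b)) ⊕ e) ↔ ¬((b ∧ e) ⊕ b))))) = True ↔ False = False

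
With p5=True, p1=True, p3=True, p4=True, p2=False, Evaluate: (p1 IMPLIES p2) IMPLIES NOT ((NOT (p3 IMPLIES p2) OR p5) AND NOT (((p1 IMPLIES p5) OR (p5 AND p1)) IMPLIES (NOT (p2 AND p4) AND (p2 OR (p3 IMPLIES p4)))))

p1 IMPLIES p2 = True IMPLIES False = False
p3 IMPLIES p2 = True IMPLIES False = False
NOT (p3 IMPLIES p2) = NOT False = True
NOT (p3 IMPLIES p2) OR p5 = True OR True = True
p1 IMPLIES p5 = True IMPLIES True = True
p5 AND p1 = True AND True = True
(p1 IMPLIES p5) OR (p5 AND p1) = True OR True = True
p2 AND p4 = False AND True = False
NOT (p2 AND p4) = NOT False = True
p3 IMPLIES p4 = True IMPLIES True = True
p2 OR (p3 IMPLIES p4) = False OR True = True
NOT (p2 AND p4) AND (p2 OR (p3 IMPLIES p4)) = True AND True = True
((p1 IMPLIES p5) OR (p5 AND p1)) IMPLIES (NOT (p2 AND p4) AND (p2 OR (p3 IMPLIES p4))) = True IMPLIES True = True
NOT (((p1 IMPLIES p5) OR (p5 AND p1)) IMPLIES (NOT (p2 AND p4) AND (p2 OR (p3 IMPLIES p4)))) = NOT True = False
(NOT (p3 IMPLIES p2) OR p5) AND NOT (((p1 IMPLIES p5) OR (p5 AND p1)) IMPLIES (NOT (p2 AND p4) AND (p2 OR (p3 IMPLIES p4)))) = True AND False = False
NOT ((NOT (p3 IMPLIES p2) OR p5) AND NOT (((p1 IMPLIES p5) OR (p5 AND p1)) IMPLIES (NOT (p2 AND p4) AND (p2 OR (p3 IMPLIES p4))))) = NOT False = True
(p1 IMPLIES p2) IMPLIES NOT ((NOT (p3 IMPLIES p2) OR p5) AND NOT (((p1 IMPLIES p5) OR (p5 AND p1)) IMPLIES (NOT (p2 AND p4) AND (p2 OR (p3 IMPLIES p4))))) = False IMPLIES True = True

True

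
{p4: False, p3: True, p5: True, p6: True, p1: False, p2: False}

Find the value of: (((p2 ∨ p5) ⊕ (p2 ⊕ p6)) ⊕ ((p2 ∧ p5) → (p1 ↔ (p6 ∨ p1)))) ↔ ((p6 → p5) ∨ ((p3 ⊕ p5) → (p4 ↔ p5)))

p2 ∨ p5 = False ∨ True = True
p2 ⊕ p6 = False ⊕ True = True
(p2 ∨ p5) ⊕ (p2 ⊕ p6) = True ⊕ True = False
p2 ∧ p5 = False ∧ True = False
p6 ∨ p1 = True ∨ False = True
p1 ↔ (p6 ∨ p1) = False ↔ True = False
(p2 ∧ p5) → (p1 ↔ (p6 ∨ p1)) = False → False = True
((p2 ∨ p5) ⊕ (p2 ⊕ p6)) ⊕ ((p2 ∧ p5) → (p1 ↔ (p6 ∨ p1))) = False ⊕ True = True
p6 → p5 = True → True = True
p3 ⊕ p5 = True ⊕ True = False
p4 ↔ p5 = False ↔ True = False
(p3 ⊕ p5) → (p4 ↔ p5) = False → False = True
(p6 → p5) ∨ ((p3 ⊕ p5) → (p4 ↔ p5)) = True ∨ True = True
(((p2 ∨ p5) ⊕ (p2 ⊕ p6)) ⊕ ((p2 ∧ p5) → (p1 ↔ (p6 ∨ p1)))) ↔ ((p6 → p5) ∨ ((p3 ⊕ p5) → (p4 ↔ p5))) = True ↔ True = True

True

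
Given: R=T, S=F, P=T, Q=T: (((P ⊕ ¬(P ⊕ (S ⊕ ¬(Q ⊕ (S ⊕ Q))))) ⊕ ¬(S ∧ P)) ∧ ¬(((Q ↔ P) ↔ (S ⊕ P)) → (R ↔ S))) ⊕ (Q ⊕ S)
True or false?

Substituting R=T, S=F, P=T, Q=T:
S ⊕ Q = F ⊕ T = T
Q ⊕ (S ⊕ Q) = T ⊕ T = F
¬(Q ⊕ (S ⊕ Q)) = ¬F = T
S ⊕ ¬(Q ⊕ (S ⊕ Q)) = F ⊕ T = T
P ⊕ (S ⊕ ¬(Q ⊕ (S ⊕ Q))) = T ⊕ T = F
¬(P ⊕ (S ⊕ ¬(Q ⊕ (S ⊕ Q)))) = ¬F = T
P ⊕ ¬(P ⊕ (S ⊕ ¬(Q ⊕ (S ⊕ Q)))) = T ⊕ T = F
S ∧ P = F ∧ T = F
¬(S ∧ P) = ¬F = T
(P ⊕ ¬(P ⊕ (S ⊕ ¬(Q ⊕ (S ⊕ Q))))) ⊕ ¬(S ∧ P) = F ⊕ T = T
Q ↔ P = T ↔ T = T
S ⊕ P = F ⊕ T = T
(Q ↔ P) ↔ (S ⊕ P) = T ↔ T = T
R ↔ S = T ↔ F = F
((Q ↔ P) ↔ (S ⊕ P)) → (R ↔ S) = T → F = F
¬(((Q ↔ P) ↔ (S ⊕ P)) → (R ↔ S)) = ¬F = T
((P ⊕ ¬(P ⊕ (S ⊕ ¬(Q ⊕ (S ⊕ Q))))) ⊕ ¬(S ∧ P)) ∧ ¬(((Q ↔ P) ↔ (S ⊕ P)) → (R ↔ S)) = T ∧ T = T
Q ⊕ S = T ⊕ F = T
(((P ⊕ ¬(P ⊕ (S ⊕ ¬(Q ⊕ (S ⊕ Q))))) ⊕ ¬(S ∧ P)) ∧ ¬(((Q ↔ P) ↔ (S ⊕ P)) → (R ↔ S))) ⊕ (Q ⊕ S) = T ⊕ T = F

F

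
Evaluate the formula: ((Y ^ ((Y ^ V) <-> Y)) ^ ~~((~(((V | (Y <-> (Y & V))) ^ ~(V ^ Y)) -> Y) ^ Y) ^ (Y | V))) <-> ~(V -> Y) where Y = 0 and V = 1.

Y ^ V = 0 ^ 1 = 1
(Y ^ V) <-> Y = 1 <-> 0 = 0
Y ^ ((Y ^ V) <-> Y) = 0 ^ 0 = 0
Y & V = 0 & 1 = 0
Y <-> (Y & V) = 0 <-> 0 = 1
V | (Y <-> (Y & V)) = 1 | 1 = 1
V ^ Y = 1 ^ 0 = 1
~(V ^ Y) = ~1 = 0
(V | (Y <-> (Y & V))) ^ ~(V ^ Y) = 1 ^ 0 = 1
((V | (Y <-> (Y & V))) ^ ~(V ^ Y)) -> Y = 1 -> 0 = 0
~(((V | (Y <-> (Y & V))) ^ ~(V ^ Y)) -> Y) = ~0 = 1
~(((V | (Y <-> (Y & V))) ^ ~(V ^ Y)) -> Y) ^ Y = 1 ^ 0 = 1
Y | V = 0 | 1 = 1
(~(((V | (Y <-> (Y & V))) ^ ~(V ^ Y)) -> Y) ^ Y) ^ (Y | V) = 1 ^ 1 = 0
~((~(((V | (Y <-> (Y & V))) ^ ~(V ^ Y)) -> Y) ^ Y) ^ (Y | V)) = ~0 = 1
~~((~(((V | (Y <-> (Y & V))) ^ ~(V ^ Y)) -> Y) ^ Y) ^ (Y | V)) = ~1 = 0
(Y ^ ((Y ^ V) <-> Y)) ^ ~~((~(((V | (Y <-> (Y & V))) ^ ~(V ^ Y)) -> Y) ^ Y) ^ (Y | V)) = 0 ^ 0 = 0
V -> Y = 1 -> 0 = 0
~(V -> Y) = ~0 = 1
((Y ^ ((Y ^ V) <-> Y)) ^ ~~((~(((V | (Y <-> (Y & V))) ^ ~(V ^ Y)) -> Y) ^ Y) ^ (Y | V))) <-> ~(V -> Y) = 0 <-> 1 = 0

0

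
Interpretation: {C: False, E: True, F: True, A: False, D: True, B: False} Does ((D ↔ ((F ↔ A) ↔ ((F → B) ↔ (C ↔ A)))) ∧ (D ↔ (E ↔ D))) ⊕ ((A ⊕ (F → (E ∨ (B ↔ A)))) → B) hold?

F ↔ A = True ↔ False = False
F → B = True → False = False
C ↔ A = False ↔ False = True
(F → B) ↔ (C ↔ A) = False ↔ True = False
(F ↔ A) ↔ ((F → B) ↔ (C ↔ A)) = False ↔ False = True
D ↔ ((F ↔ A) ↔ ((F → B) ↔ (C ↔ A))) = True ↔ True = True
E ↔ D = True ↔ True = True
D ↔ (E ↔ D) = True ↔ True = True
(D ↔ ((F ↔ A) ↔ ((F → B) ↔ (C ↔ A)))) ∧ (D ↔ (E ↔ D)) = True ∧ True = True
B ↔ A = False ↔ False = True
E ∨ (B ↔ A) = True ∨ True = True
F → (E ∨ (B ↔ A)) = True → True = True
A ⊕ (F → (E ∨ (B ↔ A))) = False ⊕ True = True
(A ⊕ (F → (E ∨ (B ↔ A)))) → B = True → False = False
((D ↔ ((F ↔ A) ↔ ((F → B) ↔ (C ↔ A)))) ∧ (D ↔ (E ↔ D))) ⊕ ((A ⊕ (F → (E ∨ (B ↔ A)))) → B) = True ⊕ False = True

True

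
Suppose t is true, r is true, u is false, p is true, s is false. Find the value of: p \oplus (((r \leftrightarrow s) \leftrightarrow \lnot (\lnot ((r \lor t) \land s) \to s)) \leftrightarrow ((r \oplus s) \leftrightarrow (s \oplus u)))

r \leftrightarrow s = \text{True} \leftrightarrow \text{False} = \text{False}
r \lor t = \text{True} \lor \text{True} = \text{True}
(r \lor t) \land s = \text{True} \land \text{False} = \text{False}
\lnot ((r \lor t) \land s) = \lnot \text{False} = \text{True}
\lnot ((r \lor t) \land s) \to s = \text{True} \to \text{False} = \text{False}
\lnot (\lnot ((r \lor t) \land s) \to s) = \lnot \text{False} = \text{True}
(r \leftrightarrow s) \leftrightarrow \lnot (\lnot ((r \lor t) \land s) \to s) = \text{False} \leftrightarrow \text{True} = \text{False}
r \oplus s = \text{True} \oplus \text{False} = \text{True}
s \oplus u = \text{False} \oplus \text{False} = \text{False}
(r \oplus s) \leftrightarrow (s \oplus u) = \text{True} \leftrightarrow \text{False} = \text{False}
((r \leftrightarrow s) \leftrightarrow \lnot (\lnot ((r \lor t) \land s) \to s)) \leftrightarrow ((r \oplus s) \leftrightarrow (s \oplus u)) = \text{False} \leftrightarrow \text{False} = \text{True}
p \oplus (((r \leftrightarrow s) \leftrightarrow \lnot (\lnot ((r \lor t) \land s) \to s)) \leftrightarrow ((r \oplus s) \leftrightarrow (s \oplus u))) = \text{True} \oplus \text{True} = \text{False}

\text{False}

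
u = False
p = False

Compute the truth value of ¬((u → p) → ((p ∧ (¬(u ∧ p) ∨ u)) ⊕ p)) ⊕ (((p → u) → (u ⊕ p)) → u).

False

u → p = False → False = True
u ∧ p = False ∧ False = False
¬(u ∧ p) = ¬False = True
¬(u ∧ p) ∨ u = True ∨ False = True
p ∧ (¬(u ∧ p) ∨ u) = False ∧ True = False
(p ∧ (¬(u ∧ p) ∨ u)) ⊕ p = False ⊕ False = False
(u → p) → ((p ∧ (¬(u ∧ p) ∨ u)) ⊕ p) = True → False = False
¬((u → p) → ((p ∧ (¬(u ∧ p) ∨ u)) ⊕ p)) = ¬False = True
p → u = False → False = True
u ⊕ p = False ⊕ False = False
(p → u) → (u ⊕ p) = True → False = False
((p → u) → (u ⊕ p)) → u = False → False = True
¬((u → p) → ((p ∧ (¬(u ∧ p) ∨ u)) ⊕ p)) ⊕ (((p → u) → (u ⊕ p)) → u) = True ⊕ True = False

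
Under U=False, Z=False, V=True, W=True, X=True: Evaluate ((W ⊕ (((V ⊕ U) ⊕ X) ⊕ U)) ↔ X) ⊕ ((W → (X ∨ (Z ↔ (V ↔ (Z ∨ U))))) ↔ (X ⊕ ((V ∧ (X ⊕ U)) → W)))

True

V ⊕ U = True ⊕ False = True
(V ⊕ U) ⊕ X = True ⊕ True = False
((V ⊕ U) ⊕ X) ⊕ U = False ⊕ False = False
W ⊕ (((V ⊕ U) ⊕ X) ⊕ U) = True ⊕ False = True
(W ⊕ (((V ⊕ U) ⊕ X) ⊕ U)) ↔ X = True ↔ True = True
Z ∨ U = False ∨ False = False
V ↔ (Z ∨ U) = True ↔ False = False
Z ↔ (V ↔ (Z ∨ U)) = False ↔ False = True
X ∨ (Z ↔ (V ↔ (Z ∨ U))) = True ∨ True = True
W → (X ∨ (Z ↔ (V ↔ (Z ∨ U)))) = True → True = True
X ⊕ U = True ⊕ False = True
V ∧ (X ⊕ U) = True ∧ True = True
(V ∧ (X ⊕ U)) → W = True → True = True
X ⊕ ((V ∧ (X ⊕ U)) → W) = True ⊕ True = False
(W → (X ∨ (Z ↔ (V ↔ (Z ∨ U))))) ↔ (X ⊕ ((V ∧ (X ⊕ U)) → W)) = True ↔ False = False
((W ⊕ (((V ⊕ U) ⊕ X) ⊕ U)) ↔ X) ⊕ ((W → (X ∨ (Z ↔ (V ↔ (Z ∨ U))))) ↔ (X ⊕ ((V ∧ (X ⊕ U)) → W))) = True ⊕ False = True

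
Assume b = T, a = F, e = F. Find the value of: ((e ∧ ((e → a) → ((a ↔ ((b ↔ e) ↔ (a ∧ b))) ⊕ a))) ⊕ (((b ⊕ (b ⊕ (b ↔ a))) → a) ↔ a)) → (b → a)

T

e → a = F → F = T
b ↔ e = T ↔ F = F
a ∧ b = F ∧ T = F
(b ↔ e) ↔ (a ∧ b) = F ↔ F = T
a ↔ ((b ↔ e) ↔ (a ∧ b)) = F ↔ T = F
(a ↔ ((b ↔ e) ↔ (a ∧ b))) ⊕ a = F ⊕ F = F
(e → a) → ((a ↔ ((b ↔ e) ↔ (a ∧ b))) ⊕ a) = T → F = F
e ∧ ((e → a) → ((a ↔ ((b ↔ e) ↔ (a ∧ b))) ⊕ a)) = F ∧ F = F
b ↔ a = T ↔ F = F
b ⊕ (b ↔ a) = T ⊕ F = T
b ⊕ (b ⊕ (b ↔ a)) = T ⊕ T = F
(b ⊕ (b ⊕ (b ↔ a))) → a = F → F = T
((b ⊕ (b ⊕ (b ↔ a))) → a) ↔ a = T ↔ F = F
(e ∧ ((e → a) → ((a ↔ ((b ↔ e) ↔ (a ∧ b))) ⊕ a))) ⊕ (((b ⊕ (b ⊕ (b ↔ a))) → a) ↔ a) = F ⊕ F = F
b → a = T → F = F
((e ∧ ((e → a) → ((a ↔ ((b ↔ e) ↔ (a ∧ b))) ⊕ a))) ⊕ (((b ⊕ (b ⊕ (b ↔ a))) → a) ↔ a)) → (b → a) = F → F = T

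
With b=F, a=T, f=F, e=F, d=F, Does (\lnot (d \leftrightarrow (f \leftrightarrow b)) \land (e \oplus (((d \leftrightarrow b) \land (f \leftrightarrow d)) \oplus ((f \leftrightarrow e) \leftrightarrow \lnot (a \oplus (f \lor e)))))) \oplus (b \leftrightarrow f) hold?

F

Substituting b=F, a=T, f=F, e=F, d=F:
f \leftrightarrow b = F \leftrightarrow F = T
d \leftrightarrow (f \leftrightarrow b) = F \leftrightarrow T = F
\lnot (d \leftrightarrow (f \leftrightarrow b)) = \lnot F = T
d \leftrightarrow b = F \leftrightarrow F = T
f \leftrightarrow d = F \leftrightarrow F = T
(d \leftrightarrow b) \land (f \leftrightarrow d) = T \land T = T
f \leftrightarrow e = F \leftrightarrow F = T
f \lor e = F \lor F = F
a \oplus (f \lor e) = T \oplus F = T
\lnot (a \oplus (f \lor e)) = \lnot T = F
(f \leftrightarrow e) \leftrightarrow \lnot (a \oplus (f \lor e)) = T \leftrightarrow F = F
((d \leftrightarrow b) \land (f \leftrightarrow d)) \oplus ((f \leftrightarrow e) \leftrightarrow \lnot (a \oplus (f \lor e))) = T \oplus F = T
e \oplus (((d \leftrightarrow b) \land (f \leftrightarrow d)) \oplus ((f \leftrightarrow e) \leftrightarrow \lnot (a \oplus (f \lor e)))) = F \oplus T = T
\lnot (d \leftrightarrow (f \leftrightarrow b)) \land (e \oplus (((d \leftrightarrow b) \land (f \leftrightarrow d)) \oplus ((f \leftrightarrow e) \leftrightarrow \lnot (a \oplus (f \lor e))))) = T \land T = T
b \leftrightarrow f = F \leftrightarrow F = T
(\lnot (d \leftrightarrow (f \leftrightarrow b)) \land (e \oplus (((d \leftrightarrow b) \land (f \leftrightarrow d)) \oplus ((f \leftrightarrow e) \leftrightarrow \lnot (a \oplus (f \lor e)))))) \oplus (b \leftrightarrow f) = T \oplus T = F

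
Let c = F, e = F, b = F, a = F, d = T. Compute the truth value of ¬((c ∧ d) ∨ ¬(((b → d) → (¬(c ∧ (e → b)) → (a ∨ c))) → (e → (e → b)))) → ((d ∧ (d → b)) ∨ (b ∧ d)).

c ∧ d = F ∧ T = F
b → d = F → T = T
e → b = F → F = T
c ∧ (e → b) = F ∧ T = F
¬(c ∧ (e → b)) = ¬F = T
a ∨ c = F ∨ F = F
¬(c ∧ (e → b)) → (a ∨ c) = T → F = F
(b → d) → (¬(c ∧ (e → b)) → (a ∨ c)) = T → F = F
e → b = F → F = T
e → (e → b) = F → T = T
((b → d) → (¬(c ∧ (e → b)) → (a ∨ c))) → (e → (e → b)) = F → T = T
¬(((b → d) → (¬(c ∧ (e → b)) → (a ∨ c))) → (e → (e → b))) = ¬T = F
(c ∧ d) ∨ ¬(((b → d) → (¬(c ∧ (e → b)) → (a ∨ c))) → (e → (e → b))) = F ∨ F = F
¬((c ∧ d) ∨ ¬(((b → d) → (¬(c ∧ (e → b)) → (a ∨ c))) → (e → (e → b)))) = ¬F = T
d → b = T → F = F
d ∧ (d → b) = T ∧ F = F
b ∧ d = F ∧ T = F
(d ∧ (d → b)) ∨ (b ∧ d) = F ∨ F = F
¬((c ∧ d) ∨ ¬(((b → d) → (¬(c ∧ (e → b)) → (a ∨ c))) → (e → (e → b)))) → ((d ∧ (d → b)) ∨ (b ∧ d)) = T → F = F

F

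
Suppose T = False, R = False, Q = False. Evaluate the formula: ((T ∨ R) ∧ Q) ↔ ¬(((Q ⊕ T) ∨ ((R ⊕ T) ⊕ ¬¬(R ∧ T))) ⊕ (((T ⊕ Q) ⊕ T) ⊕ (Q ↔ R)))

Substituting T=False, R=False, Q=False:
T ∨ R = False ∨ False = False
(T ∨ R) ∧ Q = False ∧ False = False
Q ⊕ T = False ⊕ False = False
R ⊕ T = False ⊕ False = False
R ∧ T = False ∧ False = False
¬(R ∧ T) = ¬False = True
¬¬(R ∧ T) = ¬True = False
(R ⊕ T) ⊕ ¬¬(R ∧ T) = False ⊕ False = False
(Q ⊕ T) ∨ ((R ⊕ T) ⊕ ¬¬(R ∧ T)) = False ∨ False = False
T ⊕ Q = False ⊕ False = False
(T ⊕ Q) ⊕ T = False ⊕ False = False
Q ↔ R = False ↔ False = True
((T ⊕ Q) ⊕ T) ⊕ (Q ↔ R) = False ⊕ True = True
((Q ⊕ T) ∨ ((R ⊕ T) ⊕ ¬¬(R ∧ T))) ⊕ (((T ⊕ Q) ⊕ T) ⊕ (Q ↔ R)) = False ⊕ True = True
¬(((Q ⊕ T) ∨ ((R ⊕ T) ⊕ ¬¬(R ∧ T))) ⊕ (((T ⊕ Q) ⊕ T) ⊕ (Q ↔ R))) = ¬True = False
((T ∨ R) ∧ Q) ↔ ¬(((Q ⊕ T) ∨ ((R ⊕ T) ⊕ ¬¬(R ∧ T))) ⊕ (((T ⊕ Q) ⊕ T) ⊕ (Q ↔ R))) = False ↔ False = True

True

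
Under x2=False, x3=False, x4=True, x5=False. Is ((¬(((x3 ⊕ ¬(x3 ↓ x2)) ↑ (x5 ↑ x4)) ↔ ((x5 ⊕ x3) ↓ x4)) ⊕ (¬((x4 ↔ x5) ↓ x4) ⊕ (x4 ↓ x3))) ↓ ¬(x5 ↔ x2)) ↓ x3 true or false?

False

x3 ↓ x2 = False ↓ False = True
¬(x3 ↓ x2) = ¬True = False
x3 ⊕ ¬(x3 ↓ x2) = False ⊕ False = False
x5 ↑ x4 = False ↑ True = True
(x3 ⊕ ¬(x3 ↓ x2)) ↑ (x5 ↑ x4) = False ↑ True = True
x5 ⊕ x3 = False ⊕ False = False
(x5 ⊕ x3) ↓ x4 = False ↓ True = False
((x3 ⊕ ¬(x3 ↓ x2)) ↑ (x5 ↑ x4)) ↔ ((x5 ⊕ x3) ↓ x4) = True ↔ False = False
¬(((x3 ⊕ ¬(x3 ↓ x2)) ↑ (x5 ↑ x4)) ↔ ((x5 ⊕ x3) ↓ x4)) = ¬False = True
x4 ↔ x5 = True ↔ False = False
(x4 ↔ x5) ↓ x4 = False ↓ True = False
¬((x4 ↔ x5) ↓ x4) = ¬False = True
x4 ↓ x3 = True ↓ False = False
¬((x4 ↔ x5) ↓ x4) ⊕ (x4 ↓ x3) = True ⊕ False = True
¬(((x3 ⊕ ¬(x3 ↓ x2)) ↑ (x5 ↑ x4)) ↔ ((x5 ⊕ x3) ↓ x4)) ⊕ (¬((x4 ↔ x5) ↓ x4) ⊕ (x4 ↓ x3)) = True ⊕ True = False
x5 ↔ x2 = False ↔ False = True
¬(x5 ↔ x2) = ¬True = False
(¬(((x3 ⊕ ¬(x3 ↓ x2)) ↑ (x5 ↑ x4)) ↔ ((x5 ⊕ x3) ↓ x4)) ⊕ (¬((x4 ↔ x5) ↓ x4) ⊕ (x4 ↓ x3))) ↓ ¬(x5 ↔ x2) = False ↓ False = True
((¬(((x3 ⊕ ¬(x3 ↓ x2)) ↑ (x5 ↑ x4)) ↔ ((x5 ⊕ x3) ↓ x4)) ⊕ (¬((x4 ↔ x5) ↓ x4) ⊕ (x4 ↓ x3))) ↓ ¬(x5 ↔ x2)) ↓ x3 = True ↓ False = False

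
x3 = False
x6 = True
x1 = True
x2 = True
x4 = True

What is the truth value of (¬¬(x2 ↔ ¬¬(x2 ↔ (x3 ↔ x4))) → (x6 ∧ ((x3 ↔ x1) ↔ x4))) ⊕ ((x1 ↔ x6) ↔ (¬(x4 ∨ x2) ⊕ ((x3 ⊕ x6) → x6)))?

Substituting x3=False, x6=True, x1=True, x2=True, x4=True:
x3 ↔ x4 = False ↔ True = False
x2 ↔ (x3 ↔ x4) = True ↔ False = False
¬(x2 ↔ (x3 ↔ x4)) = ¬False = True
¬¬(x2 ↔ (x3 ↔ x4)) = ¬True = False
x2 ↔ ¬¬(x2 ↔ (x3 ↔ x4)) = True ↔ False = False
¬(x2 ↔ ¬¬(x2 ↔ (x3 ↔ x4))) = ¬False = True
¬¬(x2 ↔ ¬¬(x2 ↔ (x3 ↔ x4))) = ¬True = False
x3 ↔ x1 = False ↔ True = False
(x3 ↔ x1) ↔ x4 = False ↔ True = False
x6 ∧ ((x3 ↔ x1) ↔ x4) = True ∧ False = False
¬¬(x2 ↔ ¬¬(x2 ↔ (x3 ↔ x4))) → (x6 ∧ ((x3 ↔ x1) ↔ x4)) = False → False = True
x1 ↔ x6 = True ↔ True = True
x4 ∨ x2 = True ∨ True = True
¬(x4 ∨ x2) = ¬True = False
x3 ⊕ x6 = False ⊕ True = True
(x3 ⊕ x6) → x6 = True → True = True
¬(x4 ∨ x2) ⊕ ((x3 ⊕ x6) → x6) = False ⊕ True = True
(x1 ↔ x6) ↔ (¬(x4 ∨ x2) ⊕ ((x3 ⊕ x6) → x6)) = True ↔ True = True
(¬¬(x2 ↔ ¬¬(x2 ↔ (x3 ↔ x4))) → (x6 ∧ ((x3 ↔ x1) ↔ x4))) ⊕ ((x1 ↔ x6) ↔ (¬(x4 ∨ x2) ⊕ ((x3 ⊕ x6) → x6))) = True ⊕ True = False

False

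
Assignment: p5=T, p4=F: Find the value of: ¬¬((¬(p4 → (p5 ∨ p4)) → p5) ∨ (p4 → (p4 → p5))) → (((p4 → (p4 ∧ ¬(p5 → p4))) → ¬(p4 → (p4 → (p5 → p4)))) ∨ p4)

F

Substituting p5=T, p4=F:
p5 ∨ p4 = T ∨ F = T
p4 → (p5 ∨ p4) = F → T = T
¬(p4 → (p5 ∨ p4)) = ¬T = F
¬(p4 → (p5 ∨ p4)) → p5 = F → T = T
p4 → p5 = F → T = T
p4 → (p4 → p5) = F → T = T
(¬(p4 → (p5 ∨ p4)) → p5) ∨ (p4 → (p4 → p5)) = T ∨ T = T
¬((¬(p4 → (p5 ∨ p4)) → p5) ∨ (p4 → (p4 → p5))) = ¬T = F
¬¬((¬(p4 → (p5 ∨ p4)) → p5) ∨ (p4 → (p4 → p5))) = ¬F = T
p5 → p4 = T → F = F
¬(p5 → p4) = ¬F = T
p4 ∧ ¬(p5 → p4) = F ∧ T = F
p4 → (p4 ∧ ¬(p5 → p4)) = F → F = T
p5 → p4 = T → F = F
p4 → (p5 → p4) = F → F = T
p4 → (p4 → (p5 → p4)) = F → T = T
¬(p4 → (p4 → (p5 → p4))) = ¬T = F
(p4 → (p4 ∧ ¬(p5 → p4))) → ¬(p4 → (p4 → (p5 → p4))) = T → F = F
((p4 → (p4 ∧ ¬(p5 → p4))) → ¬(p4 → (p4 → (p5 → p4)))) ∨ p4 = F ∨ F = F
¬¬((¬(p4 → (p5 ∨ p4)) → p5) ∨ (p4 → (p4 → p5))) → (((p4 → (p4 ∧ ¬(p5 → p4))) → ¬(p4 → (p4 → (p5 → p4)))) ∨ p4) = T → F = F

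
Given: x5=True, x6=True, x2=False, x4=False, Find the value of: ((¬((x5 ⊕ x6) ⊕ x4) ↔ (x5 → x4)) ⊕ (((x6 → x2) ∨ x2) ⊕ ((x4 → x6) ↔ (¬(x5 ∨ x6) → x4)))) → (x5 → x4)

False

Substituting x5=True, x6=True, x2=False, x4=False:
x5 ⊕ x6 = True ⊕ True = False
(x5 ⊕ x6) ⊕ x4 = False ⊕ False = False
¬((x5 ⊕ x6) ⊕ x4) = ¬False = True
x5 → x4 = True → False = False
¬((x5 ⊕ x6) ⊕ x4) ↔ (x5 → x4) = True ↔ False = False
x6 → x2 = True → False = False
(x6 → x2) ∨ x2 = False ∨ False = False
x4 → x6 = False → True = True
x5 ∨ x6 = True ∨ True = True
¬(x5 ∨ x6) = ¬True = False
¬(x5 ∨ x6) → x4 = False → False = True
(x4 → x6) ↔ (¬(x5 ∨ x6) → x4) = True ↔ True = True
((x6 → x2) ∨ x2) ⊕ ((x4 → x6) ↔ (¬(x5 ∨ x6) → x4)) = False ⊕ True = True
(¬((x5 ⊕ x6) ⊕ x4) ↔ (x5 → x4)) ⊕ (((x6 → x2) ∨ x2) ⊕ ((x4 → x6) ↔ (¬(x5 ∨ x6) → x4))) = False ⊕ True = True
x5 → x4 = True → False = False
((¬((x5 ⊕ x6) ⊕ x4) ↔ (x5 → x4)) ⊕ (((x6 → x2) ∨ x2) ⊕ ((x4 → x6) ↔ (¬(x5 ∨ x6) → x4)))) → (x5 → x4) = True → False = False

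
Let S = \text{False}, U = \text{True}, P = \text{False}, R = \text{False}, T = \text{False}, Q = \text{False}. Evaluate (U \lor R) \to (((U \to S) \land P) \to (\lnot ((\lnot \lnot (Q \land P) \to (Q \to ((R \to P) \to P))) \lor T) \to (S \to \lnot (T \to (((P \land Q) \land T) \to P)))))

U \lor R = \text{True} \lor \text{False} = \text{True}
U \to S = \text{True} \to \text{False} = \text{False}
(U \to S) \land P = \text{False} \land \text{False} = \text{False}
Q \land P = \text{False} \land \text{False} = \text{False}
\lnot (Q \land P) = \lnot \text{False} = \text{True}
\lnot \lnot (Q \land P) = \lnot \text{True} = \text{False}
R \to P = \text{False} \to \text{False} = \text{True}
(R \to P) \to P = \text{True} \to \text{False} = \text{False}
Q \to ((R \to P) \to P) = \text{False} \to \text{False} = \text{True}
\lnot \lnot (Q \land P) \to (Q \to ((R \to P) \to P)) = \text{False} \to \text{True} = \text{True}
(\lnot \lnot (Q \land P) \to (Q \to ((R \to P) \to P))) \lor T = \text{True} \lor \text{False} = \text{True}
\lnot ((\lnot \lnot (Q \land P) \to (Q \to ((R \to P) \to P))) \lor T) = \lnot \text{True} = \text{False}
P \land Q = \text{False} \land \text{False} = \text{False}
(P \land Q) \land T = \text{False} \land \text{False} = \text{False}
((P \land Q) \land T) \to P = \text{False} \to \text{False} = \text{True}
T \to (((P \land Q) \land T) \to P) = \text{False} \to \text{True} = \text{True}
\lnot (T \to (((P \land Q) \land T) \to P)) = \lnot \text{True} = \text{False}
S \to \lnot (T \to (((P \land Q) \land T) \to P)) = \text{False} \to \text{False} = \text{True}
\lnot ((\lnot \lnot (Q \land P) \to (Q \to ((R \to P) \to P))) \lor T) \to (S \to \lnot (T \to (((P \land Q) \land T) \to P))) = \text{False} \to \text{True} = \text{True}
((U \to S) \land P) \to (\lnot ((\lnot \lnot (Q \land P) \to (Q \to ((R \to P) \to P))) \lor T) \to (S \to \lnot (T \to (((P \land Q) \land T) \to P)))) = \text{False} \to \text{True} = \text{True}
(U \lor R) \to (((U \to S) \land P) \to (\lnot ((\lnot \lnot (Q \land P) \to (Q \to ((R \to P) \to P))) \lor T) \to (S \to \lnot (T \to (((P \land Q) \land T) \to P))))) = \text{True} \to \text{True} = \text{True}

\text{True}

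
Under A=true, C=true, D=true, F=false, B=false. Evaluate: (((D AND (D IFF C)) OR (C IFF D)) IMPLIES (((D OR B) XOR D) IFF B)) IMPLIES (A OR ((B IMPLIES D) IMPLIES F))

D IFF C = true IFF true = true
D AND (D IFF C) = true AND true = true
C IFF D = true IFF true = true
(D AND (D IFF C)) OR (C IFF D) = true OR true = true
D OR B = true OR false = true
(D OR B) XOR D = true XOR true = false
((D OR B) XOR D) IFF B = false IFF false = true
((D AND (D IFF C)) OR (C IFF D)) IMPLIES (((D OR B) XOR D) IFF B) = true IMPLIES true = true
B IMPLIES D = false IMPLIES true = true
(B IMPLIES D) IMPLIES F = true IMPLIES false = false
A OR ((B IMPLIES D) IMPLIES F) = true OR false = true
(((D AND (D IFF C)) OR (C IFF D)) IMPLIES (((D OR B) XOR D) IFF B)) IMPLIES (A OR ((B IMPLIES D) IMPLIES F)) = true IMPLIES true = true

true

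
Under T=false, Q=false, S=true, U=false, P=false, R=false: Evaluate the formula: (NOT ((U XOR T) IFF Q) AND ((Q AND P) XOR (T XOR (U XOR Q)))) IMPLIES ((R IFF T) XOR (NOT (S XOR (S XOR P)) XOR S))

true

U XOR T = false XOR false = false
(U XOR T) IFF Q = false IFF false = true
NOT ((U XOR T) IFF Q) = NOT true = false
Q AND P = false AND false = false
U XOR Q = false XOR false = false
T XOR (U XOR Q) = false XOR false = false
(Q AND P) XOR (T XOR (U XOR Q)) = false XOR false = false
NOT ((U XOR T) IFF Q) AND ((Q AND P) XOR (T XOR (U XOR Q))) = false AND false = false
R IFF T = false IFF false = true
S XOR P = true XOR false = true
S XOR (S XOR P) = true XOR true = false
NOT (S XOR (S XOR P)) = NOT false = true
NOT (S XOR (S XOR P)) XOR S = true XOR true = false
(R IFF T) XOR (NOT (S XOR (S XOR P)) XOR S) = true XOR false = true
(NOT ((U XOR T) IFF Q) AND ((Q AND P) XOR (T XOR (U XOR Q)))) IMPLIES ((R IFF T) XOR (NOT (S XOR (S XOR P)) XOR S)) = false IMPLIES true = true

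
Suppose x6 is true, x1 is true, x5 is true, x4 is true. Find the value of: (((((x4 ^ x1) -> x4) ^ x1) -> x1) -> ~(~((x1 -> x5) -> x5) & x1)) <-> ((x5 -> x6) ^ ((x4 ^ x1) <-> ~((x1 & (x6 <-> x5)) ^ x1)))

x4 ^ x1 = True ^ True = False
(x4 ^ x1) -> x4 = False -> True = True
((x4 ^ x1) -> x4) ^ x1 = True ^ True = False
(((x4 ^ x1) -> x4) ^ x1) -> x1 = False -> True = True
x1 -> x5 = True -> True = True
(x1 -> x5) -> x5 = True -> True = True
~((x1 -> x5) -> x5) = ~True = False
~((x1 -> x5) -> x5) & x1 = False & True = False
~(~((x1 -> x5) -> x5) & x1) = ~False = True
((((x4 ^ x1) -> x4) ^ x1) -> x1) -> ~(~((x1 -> x5) -> x5) & x1) = True -> True = True
x5 -> x6 = True -> True = True
x4 ^ x1 = True ^ True = False
x6 <-> x5 = True <-> True = True
x1 & (x6 <-> x5) = True & True = True
(x1 & (x6 <-> x5)) ^ x1 = True ^ True = False
~((x1 & (x6 <-> x5)) ^ x1) = ~False = True
(x4 ^ x1) <-> ~((x1 & (x6 <-> x5)) ^ x1) = False <-> True = False
(x5 -> x6) ^ ((x4 ^ x1) <-> ~((x1 & (x6 <-> x5)) ^ x1)) = True ^ False = True
(((((x4 ^ x1) -> x4) ^ x1) -> x1) -> ~(~((x1 -> x5) -> x5) & x1)) <-> ((x5 -> x6) ^ ((x4 ^ x1) <-> ~((x1 & (x6 <-> x5)) ^ x1))) = True <-> True = True

True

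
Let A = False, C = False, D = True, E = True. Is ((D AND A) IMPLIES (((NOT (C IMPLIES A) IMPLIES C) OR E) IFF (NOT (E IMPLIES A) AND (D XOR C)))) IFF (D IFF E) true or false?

True

Substituting A=False, C=False, D=True, E=True:
D AND A = True AND False = False
C IMPLIES A = False IMPLIES False = True
NOT (C IMPLIES A) = NOT True = False
NOT (C IMPLIES A) IMPLIES C = False IMPLIES False = True
(NOT (C IMPLIES A) IMPLIES C) OR E = True OR True = True
E IMPLIES A = True IMPLIES False = False
NOT (E IMPLIES A) = NOT False = True
D XOR C = True XOR False = True
NOT (E IMPLIES A) AND (D XOR C) = True AND True = True
((NOT (C IMPLIES A) IMPLIES C) OR E) IFF (NOT (E IMPLIES A) AND (D XOR C)) = True IFF True = True
(D AND A) IMPLIES (((NOT (C IMPLIES A) IMPLIES C) OR E) IFF (NOT (E IMPLIES A) AND (D XOR C))) = False IMPLIES True = True
D IFF E = True IFF True = True
((D AND A) IMPLIES (((NOT (C IMPLIES A) IMPLIES C) OR E) IFF (NOT (E IMPLIES A) AND (D XOR C)))) IFF (D IFF E) = True IFF True = True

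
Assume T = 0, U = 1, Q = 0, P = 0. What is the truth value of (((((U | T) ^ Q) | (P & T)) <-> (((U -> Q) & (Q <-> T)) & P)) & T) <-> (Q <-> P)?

0

U | T = 1 | 0 = 1
(U | T) ^ Q = 1 ^ 0 = 1
P & T = 0 & 0 = 0
((U | T) ^ Q) | (P & T) = 1 | 0 = 1
U -> Q = 1 -> 0 = 0
Q <-> T = 0 <-> 0 = 1
(U -> Q) & (Q <-> T) = 0 & 1 = 0
((U -> Q) & (Q <-> T)) & P = 0 & 0 = 0
(((U | T) ^ Q) | (P & T)) <-> (((U -> Q) & (Q <-> T)) & P) = 1 <-> 0 = 0
((((U | T) ^ Q) | (P & T)) <-> (((U -> Q) & (Q <-> T)) & P)) & T = 0 & 0 = 0
Q <-> P = 0 <-> 0 = 1
(((((U | T) ^ Q) | (P & T)) <-> (((U -> Q) & (Q <-> T)) & P)) & T) <-> (Q <-> P) = 0 <-> 1 = 0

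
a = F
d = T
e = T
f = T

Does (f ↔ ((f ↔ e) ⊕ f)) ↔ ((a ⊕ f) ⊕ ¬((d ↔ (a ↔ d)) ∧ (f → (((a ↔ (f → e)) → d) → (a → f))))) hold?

f ↔ e = T ↔ T = T
(f ↔ e) ⊕ f = T ⊕ T = F
f ↔ ((f ↔ e) ⊕ f) = T ↔ F = F
a ⊕ f = F ⊕ T = T
a ↔ d = F ↔ T = F
d ↔ (a ↔ d) = T ↔ F = F
f → e = T → T = T
a ↔ (f → e) = F ↔ T = F
(a ↔ (f → e)) → d = F → T = T
a → f = F → T = T
((a ↔ (f → e)) → d) → (a → f) = T → T = T
f → (((a ↔ (f → e)) → d) → (a → f)) = T → T = T
(d ↔ (a ↔ d)) ∧ (f → (((a ↔ (f → e)) → d) → (a → f))) = F ∧ T = F
¬((d ↔ (a ↔ d)) ∧ (f → (((a ↔ (f → e)) → d) → (a → f)))) = ¬F = T
(a ⊕ f) ⊕ ¬((d ↔ (a ↔ d)) ∧ (f → (((a ↔ (f → e)) → d) → (a → f)))) = T ⊕ T = F
(f ↔ ((f ↔ e) ⊕ f)) ↔ ((a ⊕ f) ⊕ ¬((d ↔ (a ↔ d)) ∧ (f → (((a ↔ (f → e)) → d) → (a → f))))) = F ↔ F = T

T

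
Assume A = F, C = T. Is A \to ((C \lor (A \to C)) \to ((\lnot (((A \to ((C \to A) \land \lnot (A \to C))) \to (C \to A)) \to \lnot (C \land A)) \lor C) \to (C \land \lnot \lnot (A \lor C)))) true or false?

T

A \to C = F \to T = T
C \lor (A \to C) = T \lor T = T
C \to A = T \to F = F
A \to C = F \to T = T
\lnot (A \to C) = \lnot T = F
(C \to A) \land \lnot (A \to C) = F \land F = F
A \to ((C \to A) \land \lnot (A \to C)) = F \to F = T
C \to A = T \to F = F
(A \to ((C \to A) \land \lnot (A \to C))) \to (C \to A) = T \to F = F
C \land A = T \land F = F
\lnot (C \land A) = \lnot F = T
((A \to ((C \to A) \land \lnot (A \to C))) \to (C \to A)) \to \lnot (C \land A) = F \to T = T
\lnot (((A \to ((C \to A) \land \lnot (A \to C))) \to (C \to A)) \to \lnot (C \land A)) = \lnot T = F
\lnot (((A \to ((C \to A) \land \lnot (A \to C))) \to (C \to A)) \to \lnot (C \land A)) \lor C = F \lor T = T
A \lor C = F \lor T = T
\lnot (A \lor C) = \lnot T = F
\lnot \lnot (A \lor C) = \lnot F = T
C \land \lnot \lnot (A \lor C) = T \land T = T
(\lnot (((A \to ((C \to A) \land \lnot (A \to C))) \to (C \to A)) \to \lnot (C \land A)) \lor C) \to (C \land \lnot \lnot (A \lor C)) = T \to T = T
(C \lor (A \to C)) \to ((\lnot (((A \to ((C \to A) \land \lnot (A \to C))) \to (C \to A)) \to \lnot (C \land A)) \lor C) \to (C \land \lnot \lnot (A \lor C))) = T \to T = T
A \to ((C \lor (A \to C)) \to ((\lnot (((A \to ((C \to A) \land \lnot (A \to C))) \to (C \to A)) \to \lnot (C \land A)) \lor C) \to (C \land \lnot \lnot (A \lor C)))) = F \to T = T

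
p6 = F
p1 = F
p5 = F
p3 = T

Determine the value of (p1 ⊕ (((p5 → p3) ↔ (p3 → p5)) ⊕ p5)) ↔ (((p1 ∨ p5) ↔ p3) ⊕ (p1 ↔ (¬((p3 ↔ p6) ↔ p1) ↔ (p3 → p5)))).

T

p5 → p3 = F → T = T
p3 → p5 = T → F = F
(p5 → p3) ↔ (p3 → p5) = T ↔ F = F
((p5 → p3) ↔ (p3 → p5)) ⊕ p5 = F ⊕ F = F
p1 ⊕ (((p5 → p3) ↔ (p3 → p5)) ⊕ p5) = F ⊕ F = F
p1 ∨ p5 = F ∨ F = F
(p1 ∨ p5) ↔ p3 = F ↔ T = F
p3 ↔ p6 = T ↔ F = F
(p3 ↔ p6) ↔ p1 = F ↔ F = T
¬((p3 ↔ p6) ↔ p1) = ¬T = F
p3 → p5 = T → F = F
¬((p3 ↔ p6) ↔ p1) ↔ (p3 → p5) = F ↔ F = T
p1 ↔ (¬((p3 ↔ p6) ↔ p1) ↔ (p3 → p5)) = F ↔ T = F
((p1 ∨ p5) ↔ p3) ⊕ (p1 ↔ (¬((p3 ↔ p6) ↔ p1) ↔ (p3 → p5))) = F ⊕ F = F
(p1 ⊕ (((p5 → p3) ↔ (p3 → p5)) ⊕ p5)) ↔ (((p1 ∨ p5) ↔ p3) ⊕ (p1 ↔ (¬((p3 ↔ p6) ↔ p1) ↔ (p3 → p5)))) = F ↔ F = T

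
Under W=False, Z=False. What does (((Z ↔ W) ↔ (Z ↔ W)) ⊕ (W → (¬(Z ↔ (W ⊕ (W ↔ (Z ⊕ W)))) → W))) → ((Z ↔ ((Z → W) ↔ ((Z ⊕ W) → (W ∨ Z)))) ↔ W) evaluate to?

True

Z ↔ W = False ↔ False = True
Z ↔ W = False ↔ False = True
(Z ↔ W) ↔ (Z ↔ W) = True ↔ True = True
Z ⊕ W = False ⊕ False = False
W ↔ (Z ⊕ W) = False ↔ False = True
W ⊕ (W ↔ (Z ⊕ W)) = False ⊕ True = True
Z ↔ (W ⊕ (W ↔ (Z ⊕ W))) = False ↔ True = False
¬(Z ↔ (W ⊕ (W ↔ (Z ⊕ W)))) = ¬False = True
¬(Z ↔ (W ⊕ (W ↔ (Z ⊕ W)))) → W = True → False = False
W → (¬(Z ↔ (W ⊕ (W ↔ (Z ⊕ W)))) → W) = False → False = True
((Z ↔ W) ↔ (Z ↔ W)) ⊕ (W → (¬(Z ↔ (W ⊕ (W ↔ (Z ⊕ W)))) → W)) = True ⊕ True = False
Z → W = False → False = True
Z ⊕ W = False ⊕ False = False
W ∨ Z = False ∨ False = False
(Z ⊕ W) → (W ∨ Z) = False → False = True
(Z → W) ↔ ((Z ⊕ W) → (W ∨ Z)) = True ↔ True = True
Z ↔ ((Z → W) ↔ ((Z ⊕ W) → (W ∨ Z))) = False ↔ True = False
(Z ↔ ((Z → W) ↔ ((Z ⊕ W) → (W ∨ Z)))) ↔ W = False ↔ False = True
(((Z ↔ W) ↔ (Z ↔ W)) ⊕ (W → (¬(Z ↔ (W ⊕ (W ↔ (Z ⊕ W)))) → W))) → ((Z ↔ ((Z → W) ↔ ((Z ⊕ W) → (W ∨ Z)))) ↔ W) = False → True = True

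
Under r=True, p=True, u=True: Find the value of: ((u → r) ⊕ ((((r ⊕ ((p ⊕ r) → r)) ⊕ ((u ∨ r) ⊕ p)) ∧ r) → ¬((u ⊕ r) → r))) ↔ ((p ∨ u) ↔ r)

Substituting r=True, p=True, u=True:
u → r = True → True = True
p ⊕ r = True ⊕ True = False
(p ⊕ r) → r = False → True = True
r ⊕ ((p ⊕ r) → r) = True ⊕ True = False
u ∨ r = True ∨ True = True
(u ∨ r) ⊕ p = True ⊕ True = False
(r ⊕ ((p ⊕ r) → r)) ⊕ ((u ∨ r) ⊕ p) = False ⊕ False = False
((r ⊕ ((p ⊕ r) → r)) ⊕ ((u ∨ r) ⊕ p)) ∧ r = False ∧ True = False
u ⊕ r = True ⊕ True = False
(u ⊕ r) → r = False → True = True
¬((u ⊕ r) → r) = ¬True = False
(((r ⊕ ((p ⊕ r) → r)) ⊕ ((u ∨ r) ⊕ p)) ∧ r) → ¬((u ⊕ r) → r) = False → False = True
(u → r) ⊕ ((((r ⊕ ((p ⊕ r) → r)) ⊕ ((u ∨ r) ⊕ p)) ∧ r) → ¬((u ⊕ r) → r)) = True ⊕ True = False
p ∨ u = True ∨ True = True
(p ∨ u) ↔ r = True ↔ True = True
((u → r) ⊕ ((((r ⊕ ((p ⊕ r) → r)) ⊕ ((u ∨ r) ⊕ p)) ∧ r) → ¬((u ⊕ r) → r))) ↔ ((p ∨ u) ↔ r) = False ↔ True = False

False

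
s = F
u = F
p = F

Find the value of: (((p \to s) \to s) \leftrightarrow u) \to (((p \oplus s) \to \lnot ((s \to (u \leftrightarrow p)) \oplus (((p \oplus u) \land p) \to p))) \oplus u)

p \to s = F \to F = T
(p \to s) \to s = T \to F = F
((p \to s) \to s) \leftrightarrow u = F \leftrightarrow F = T
p \oplus s = F \oplus F = F
u \leftrightarrow p = F \leftrightarrow F = T
s \to (u \leftrightarrow p) = F \to T = T
p \oplus u = F \oplus F = F
(p \oplus u) \land p = F \land F = F
((p \oplus u) \land p) \to p = F \to F = T
(s \to (u \leftrightarrow p)) \oplus (((p \oplus u) \land p) \to p) = T \oplus T = F
\lnot ((s \to (u \leftrightarrow p)) \oplus (((p \oplus u) \land p) \to p)) = \lnot F = T
(p \oplus s) \to \lnot ((s \to (u \leftrightarrow p)) \oplus (((p \oplus u) \land p) \to p)) = F \to T = T
((p \oplus s) \to \lnot ((s \to (u \leftrightarrow p)) \oplus (((p \oplus u) \land p) \to p))) \oplus u = T \oplus F = T
(((p \to s) \to s) \leftrightarrow u) \to (((p \oplus s) \to \lnot ((s \to (u \leftrightarrow p)) \oplus (((p \oplus u) \land p) \to p))) \oplus u) = T \to T = T

T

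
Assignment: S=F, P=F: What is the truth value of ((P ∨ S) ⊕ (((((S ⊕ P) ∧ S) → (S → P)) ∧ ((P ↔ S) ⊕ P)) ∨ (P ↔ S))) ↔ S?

P ∨ S = F ∨ F = F
S ⊕ P = F ⊕ F = F
(S ⊕ P) ∧ S = F ∧ F = F
S → P = F → F = T
((S ⊕ P) ∧ S) → (S → P) = F → T = T
P ↔ S = F ↔ F = T
(P ↔ S) ⊕ P = T ⊕ F = T
(((S ⊕ P) ∧ S) → (S → P)) ∧ ((P ↔ S) ⊕ P) = T ∧ T = T
P ↔ S = F ↔ F = T
((((S ⊕ P) ∧ S) → (S → P)) ∧ ((P ↔ S) ⊕ P)) ∨ (P ↔ S) = T ∨ T = T
(P ∨ S) ⊕ (((((S ⊕ P) ∧ S) → (S → P)) ∧ ((P ↔ S) ⊕ P)) ∨ (P ↔ S)) = F ⊕ T = T
((P ∨ S) ⊕ (((((S ⊕ P) ∧ S) → (S → P)) ∧ ((P ↔ S) ⊕ P)) ∨ (P ↔ S))) ↔ S = T ↔ F = F

F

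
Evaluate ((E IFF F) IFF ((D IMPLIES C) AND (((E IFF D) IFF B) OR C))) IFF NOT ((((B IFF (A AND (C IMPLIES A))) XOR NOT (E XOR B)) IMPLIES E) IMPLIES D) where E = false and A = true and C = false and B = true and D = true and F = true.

false

E IFF F = false IFF true = false
D IMPLIES C = true IMPLIES false = false
E IFF D = false IFF true = false
(E IFF D) IFF B = false IFF true = false
((E IFF D) IFF B) OR C = false OR false = false
(D IMPLIES C) AND (((E IFF D) IFF B) OR C) = false AND false = false
(E IFF F) IFF ((D IMPLIES C) AND (((E IFF D) IFF B) OR C)) = false IFF false = true
C IMPLIES A = false IMPLIES true = true
A AND (C IMPLIES A) = true AND true = true
B IFF (A AND (C IMPLIES A)) = true IFF true = true
E XOR B = false XOR true = true
NOT (E XOR B) = NOT true = false
(B IFF (A AND (C IMPLIES A))) XOR NOT (E XOR B) = true XOR false = true
((B IFF (A AND (C IMPLIES A))) XOR NOT (E XOR B)) IMPLIES E = true IMPLIES false = false
(((B IFF (A AND (C IMPLIES A))) XOR NOT (E XOR B)) IMPLIES E) IMPLIES D = false IMPLIES true = true
NOT ((((B IFF (A AND (C IMPLIES A))) XOR NOT (E XOR B)) IMPLIES E) IMPLIES D) = NOT true = false
((E IFF F) IFF ((D IMPLIES C) AND (((E IFF D) IFF B) OR C))) IFF NOT ((((B IFF (A AND (C IMPLIES A))) XOR NOT (E XOR B)) IMPLIES E) IMPLIES D) = true IFF false = false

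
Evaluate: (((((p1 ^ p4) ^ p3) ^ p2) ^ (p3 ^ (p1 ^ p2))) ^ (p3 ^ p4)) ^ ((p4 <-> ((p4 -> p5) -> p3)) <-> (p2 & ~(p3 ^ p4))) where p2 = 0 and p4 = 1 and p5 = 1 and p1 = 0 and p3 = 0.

1

p1 ^ p4 = 0 ^ 1 = 1
(p1 ^ p4) ^ p3 = 1 ^ 0 = 1
((p1 ^ p4) ^ p3) ^ p2 = 1 ^ 0 = 1
p1 ^ p2 = 0 ^ 0 = 0
p3 ^ (p1 ^ p2) = 0 ^ 0 = 0
(((p1 ^ p4) ^ p3) ^ p2) ^ (p3 ^ (p1 ^ p2)) = 1 ^ 0 = 1
p3 ^ p4 = 0 ^ 1 = 1
((((p1 ^ p4) ^ p3) ^ p2) ^ (p3 ^ (p1 ^ p2))) ^ (p3 ^ p4) = 1 ^ 1 = 0
p4 -> p5 = 1 -> 1 = 1
(p4 -> p5) -> p3 = 1 -> 0 = 0
p4 <-> ((p4 -> p5) -> p3) = 1 <-> 0 = 0
p3 ^ p4 = 0 ^ 1 = 1
~(p3 ^ p4) = ~1 = 0
p2 & ~(p3 ^ p4) = 0 & 0 = 0
(p4 <-> ((p4 -> p5) -> p3)) <-> (p2 & ~(p3 ^ p4)) = 0 <-> 0 = 1
(((((p1 ^ p4) ^ p3) ^ p2) ^ (p3 ^ (p1 ^ p2))) ^ (p3 ^ p4)) ^ ((p4 <-> ((p4 -> p5) -> p3)) <-> (p2 & ~(p3 ^ p4))) = 0 ^ 1 = 1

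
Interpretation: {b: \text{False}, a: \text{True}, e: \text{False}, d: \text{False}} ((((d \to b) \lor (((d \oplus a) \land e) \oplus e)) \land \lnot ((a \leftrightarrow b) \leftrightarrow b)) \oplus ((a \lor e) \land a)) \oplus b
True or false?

\text{True}

d \to b = \text{False} \to \text{False} = \text{True}
d \oplus a = \text{False} \oplus \text{True} = \text{True}
(d \oplus a) \land e = \text{True} \land \text{False} = \text{False}
((d \oplus a) \land e) \oplus e = \text{False} \oplus \text{False} = \text{False}
(d \to b) \lor (((d \oplus a) \land e) \oplus e) = \text{True} \lor \text{False} = \text{True}
a \leftrightarrow b = \text{True} \leftrightarrow \text{False} = \text{False}
(a \leftrightarrow b) \leftrightarrow b = \text{False} \leftrightarrow \text{False} = \text{True}
\lnot ((a \leftrightarrow b) \leftrightarrow b) = \lnot \text{True} = \text{False}
((d \to b) \lor (((d \oplus a) \land e) \oplus e)) \land \lnot ((a \leftrightarrow b) \leftrightarrow b) = \text{True} \land \text{False} = \text{False}
a \lor e = \text{True} \lor \text{False} = \text{True}
(a \lor e) \land a = \text{True} \land \text{True} = \text{True}
(((d \to b) \lor (((d \oplus a) \land e) \oplus e)) \land \lnot ((a \leftrightarrow b) \leftrightarrow b)) \oplus ((a \lor e) \land a) = \text{False} \oplus \text{True} = \text{True}
((((d \to b) \lor (((d \oplus a) \land e) \oplus e)) \land \lnot ((a \leftrightarrow b) \leftrightarrow b)) \oplus ((a \lor e) \land a)) \oplus b = \text{True} \oplus \text{False} = \text{True}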